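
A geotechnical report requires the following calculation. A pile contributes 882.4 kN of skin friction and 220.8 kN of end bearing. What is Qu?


Using Qu = Qf + Qb
Qu = 882.4 + 220.8
Qu = 1103.2 kN


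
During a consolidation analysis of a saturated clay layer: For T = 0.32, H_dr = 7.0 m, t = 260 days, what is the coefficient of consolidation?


Using cv = T * H_dr^2 / t
H_dr^2 = 7.0^2 = 49.0
cv = 0.32 * 49.0 / 260
cv = 0.06031 m^2/day


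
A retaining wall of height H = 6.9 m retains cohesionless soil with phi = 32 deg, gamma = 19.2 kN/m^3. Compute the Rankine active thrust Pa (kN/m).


Result: 140.43 kN/m

Derivation:
Compute active earth pressure coefficient:
Ka = tan^2(45 - phi/2) = tan^2(29.0) = 0.307259
Compute active force:
Pa = 0.5 * Ka * gamma * H^2
Pa = 0.5 * 0.307259 * 19.2 * 6.9^2
Pa = 140.43 kN/m


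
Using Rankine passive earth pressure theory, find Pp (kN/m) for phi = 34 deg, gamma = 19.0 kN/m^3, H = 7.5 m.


Compute passive earth pressure coefficient:
Kp = tan^2(45 + phi/2) = tan^2(62.0) = 3.537132
Compute passive force:
Pp = 0.5 * Kp * gamma * H^2
Pp = 0.5 * 3.537132 * 19.0 * 7.5^2
Pp = 1890.15 kN/m


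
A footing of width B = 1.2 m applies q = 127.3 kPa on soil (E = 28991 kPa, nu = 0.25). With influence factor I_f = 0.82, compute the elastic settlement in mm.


Using Se = q * B * (1 - nu^2) * I_f / E
1 - nu^2 = 1 - 0.25^2 = 0.9375
Se = 127.3 * 1.2 * 0.9375 * 0.82 / 28991
Se = 0.004051 m
Convert to mm: Se = 0.004051 * 1000 = 4.051 mm


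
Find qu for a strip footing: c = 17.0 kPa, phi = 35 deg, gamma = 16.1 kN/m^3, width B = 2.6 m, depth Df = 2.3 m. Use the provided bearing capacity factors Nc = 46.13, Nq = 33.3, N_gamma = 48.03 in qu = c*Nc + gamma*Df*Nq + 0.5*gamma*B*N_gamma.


Compute qu = c*Nc + gamma*Df*Nq + 0.5*gamma*B*N_gamma
Term 1: 17.0 * 46.13 = 784.21
Term 2: 16.1 * 2.3 * 33.3 = 1233.099
Term 3: 0.5 * 16.1 * 2.6 * 48.03 = 1005.2679
qu = 784.21 + 1233.099 + 1005.2679
qu = 3022.58 kPa


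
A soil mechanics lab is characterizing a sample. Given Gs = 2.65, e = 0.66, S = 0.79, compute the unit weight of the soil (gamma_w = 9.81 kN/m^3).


Using gamma = gamma_w * (Gs + S*e) / (1 + e)
Numerator: Gs + S*e = 2.65 + 0.79*0.66 = 3.1714
Denominator: 1 + e = 1 + 0.66 = 1.66
gamma = 9.81 * 3.1714 / 1.66
gamma = 18.742 kN/m^3


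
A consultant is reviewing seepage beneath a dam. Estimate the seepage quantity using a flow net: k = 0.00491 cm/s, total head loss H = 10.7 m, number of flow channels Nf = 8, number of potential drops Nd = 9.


Convert k to m/s for unit consistency with H:
k = 0.00491 cm/s = 0.00491 / 100 m/s = 4.91e-05 m/s
Using q = k * H * Nf / Nd
Nf / Nd = 8 / 9 = 0.8889
q = 4.91e-05 * 10.7 * 0.8889
q = 0.000467 m^3/s per m


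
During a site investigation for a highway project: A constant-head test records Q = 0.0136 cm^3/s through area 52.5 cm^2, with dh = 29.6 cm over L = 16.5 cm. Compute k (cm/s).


Compute hydraulic gradient:
i = dh / L = 29.6 / 16.5 = 1.79394
Then apply Darcy's law:
k = Q / (A * i)
k = 0.0136 / (52.5 * 1.79394)
k = 0.0136 / 94.1818
k = 0.000144 cm/s


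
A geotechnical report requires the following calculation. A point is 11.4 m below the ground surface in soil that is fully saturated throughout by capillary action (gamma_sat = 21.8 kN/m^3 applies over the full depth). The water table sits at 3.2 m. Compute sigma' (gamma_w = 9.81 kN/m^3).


Result: 168.08 kPa

Derivation:
Total stress = gamma_sat * depth
sigma = 21.8 * 11.4 = 248.52 kPa
Pore water pressure u = gamma_w * (depth - d_wt)
u = 9.81 * (11.4 - 3.2) = 80.442 kPa
Effective stress = sigma - u
sigma' = 248.52 - 80.442 = 168.08 kPa


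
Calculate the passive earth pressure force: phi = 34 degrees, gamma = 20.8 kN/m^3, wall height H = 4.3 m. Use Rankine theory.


Compute passive earth pressure coefficient:
Kp = tan^2(45 + phi/2) = tan^2(62.0) = 3.537132
Compute passive force:
Pp = 0.5 * Kp * gamma * H^2
Pp = 0.5 * 3.537132 * 20.8 * 4.3^2
Pp = 680.18 kN/m


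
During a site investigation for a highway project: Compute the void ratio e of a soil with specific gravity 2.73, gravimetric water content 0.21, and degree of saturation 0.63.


Using the relation e = Gs * w / S
e = 2.73 * 0.21 / 0.63
e = 0.91


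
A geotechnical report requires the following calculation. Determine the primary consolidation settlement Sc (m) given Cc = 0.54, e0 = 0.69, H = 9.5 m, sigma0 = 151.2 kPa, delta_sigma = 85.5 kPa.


Using Sc = Cc * H / (1 + e0) * log10((sigma0 + delta_sigma) / sigma0)
Stress ratio = (151.2 + 85.5) / 151.2 = 1.56548
log10(1.56548) = 0.194646
Cc * H / (1 + e0) = 0.54 * 9.5 / (1 + 0.69) = 3.0355
Sc = 3.0355 * 0.194646
Sc = 0.5908 m


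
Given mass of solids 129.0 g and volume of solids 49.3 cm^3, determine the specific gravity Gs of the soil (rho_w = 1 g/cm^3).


Using Gs = m_s / (V_s * rho_w)
Since rho_w = 1 g/cm^3:
Gs = 129.0 / 49.3
Gs = 2.617


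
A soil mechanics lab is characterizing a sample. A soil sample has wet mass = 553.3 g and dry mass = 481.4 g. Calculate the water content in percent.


Using w = (m_wet - m_dry) / m_dry * 100
m_wet - m_dry = 553.3 - 481.4 = 71.9 g
w = 71.9 / 481.4 * 100
w = 14.94 %


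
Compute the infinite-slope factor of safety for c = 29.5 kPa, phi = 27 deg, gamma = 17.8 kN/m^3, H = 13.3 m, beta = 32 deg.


Result: 1.093

Derivation:
Using Fs = c / (gamma*H*sin(beta)*cos(beta)) + tan(phi)/tan(beta)
Cohesion contribution = 29.5 / (17.8*13.3*sin(32)*cos(32))
Cohesion contribution = 0.277281
Friction contribution = tan(27)/tan(32) = 0.815411
Fs = 0.277281 + 0.815411
Fs = 1.093


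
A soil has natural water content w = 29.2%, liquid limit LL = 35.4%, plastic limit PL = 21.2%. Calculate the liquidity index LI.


First compute the plasticity index:
PI = LL - PL = 35.4 - 21.2 = 14.2
Then compute the liquidity index:
LI = (w - PL) / PI
LI = (29.2 - 21.2) / 14.2
LI = 0.563


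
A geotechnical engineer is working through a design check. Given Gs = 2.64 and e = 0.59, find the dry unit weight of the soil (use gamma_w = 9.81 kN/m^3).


Result: 16.288 kN/m^3

Derivation:
Using gamma_d = Gs * gamma_w / (1 + e)
gamma_d = 2.64 * 9.81 / (1 + 0.59)
gamma_d = 2.64 * 9.81 / 1.59
gamma_d = 16.288 kN/m^3


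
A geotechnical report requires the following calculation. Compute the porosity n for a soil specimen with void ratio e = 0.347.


Result: 0.2576

Derivation:
Using the relation n = e / (1 + e)
n = 0.347 / (1 + 0.347)
n = 0.347 / 1.347
n = 0.2576


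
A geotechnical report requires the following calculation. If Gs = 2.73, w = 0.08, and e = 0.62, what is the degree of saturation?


Result: 0.3523

Derivation:
Using S = Gs * w / e
S = 2.73 * 0.08 / 0.62
S = 0.3523


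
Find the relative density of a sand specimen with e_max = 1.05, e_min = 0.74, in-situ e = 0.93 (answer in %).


Using Dr = (e_max - e) / (e_max - e_min) * 100
e_max - e = 1.05 - 0.93 = 0.12
e_max - e_min = 1.05 - 0.74 = 0.31
Dr = 0.12 / 0.31 * 100
Dr = 38.71 %


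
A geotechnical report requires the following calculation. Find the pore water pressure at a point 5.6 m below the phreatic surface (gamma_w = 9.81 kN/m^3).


Using u = gamma_w * h_w
u = 9.81 * 5.6
u = 54.94 kPa


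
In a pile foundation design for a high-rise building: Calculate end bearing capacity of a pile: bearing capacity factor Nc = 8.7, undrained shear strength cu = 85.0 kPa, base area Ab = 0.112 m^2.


Using Qb = Nc * cu * Ab
Qb = 8.7 * 85.0 * 0.112
Qb = 82.82 kN


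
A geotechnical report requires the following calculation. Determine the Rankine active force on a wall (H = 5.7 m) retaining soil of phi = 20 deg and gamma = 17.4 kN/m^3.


Compute active earth pressure coefficient:
Ka = tan^2(45 - phi/2) = tan^2(35.0) = 0.490291
Compute active force:
Pa = 0.5 * Ka * gamma * H^2
Pa = 0.5 * 0.490291 * 17.4 * 5.7^2
Pa = 138.59 kN/m


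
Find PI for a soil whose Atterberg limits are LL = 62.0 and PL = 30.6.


Result: 31.4

Derivation:
Using PI = LL - PL
PI = 62.0 - 30.6
PI = 31.4


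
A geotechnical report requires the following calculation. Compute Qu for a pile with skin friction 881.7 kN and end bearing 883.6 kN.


Using Qu = Qf + Qb
Qu = 881.7 + 883.6
Qu = 1765.3 kN


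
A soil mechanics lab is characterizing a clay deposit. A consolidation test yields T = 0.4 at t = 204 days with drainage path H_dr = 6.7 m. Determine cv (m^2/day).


Using cv = T * H_dr^2 / t
H_dr^2 = 6.7^2 = 44.89
cv = 0.4 * 44.89 / 204
cv = 0.08802 m^2/day


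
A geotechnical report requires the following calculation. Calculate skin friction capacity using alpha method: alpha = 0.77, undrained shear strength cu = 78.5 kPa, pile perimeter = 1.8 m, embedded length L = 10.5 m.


Using Qs = alpha * cu * perimeter * L
Qs = 0.77 * 78.5 * 1.8 * 10.5
Qs = 1142.41 kN


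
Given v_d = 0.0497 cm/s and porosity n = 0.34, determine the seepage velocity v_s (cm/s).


Using v_s = v_d / n
v_s = 0.0497 / 0.34
v_s = 0.14618 cm/s


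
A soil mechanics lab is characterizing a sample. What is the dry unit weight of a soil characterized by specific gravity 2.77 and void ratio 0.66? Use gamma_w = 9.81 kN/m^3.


Using gamma_d = Gs * gamma_w / (1 + e)
gamma_d = 2.77 * 9.81 / (1 + 0.66)
gamma_d = 2.77 * 9.81 / 1.66
gamma_d = 16.37 kN/m^3


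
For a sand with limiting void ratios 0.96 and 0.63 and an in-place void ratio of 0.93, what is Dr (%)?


Result: 9.09 %

Derivation:
Using Dr = (e_max - e) / (e_max - e_min) * 100
e_max - e = 0.96 - 0.93 = 0.03
e_max - e_min = 0.96 - 0.63 = 0.33
Dr = 0.03 / 0.33 * 100
Dr = 9.09 %


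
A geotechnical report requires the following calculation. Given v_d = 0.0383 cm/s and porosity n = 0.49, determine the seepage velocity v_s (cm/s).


Result: 0.07816 cm/s

Derivation:
Using v_s = v_d / n
v_s = 0.0383 / 0.49
v_s = 0.07816 cm/s


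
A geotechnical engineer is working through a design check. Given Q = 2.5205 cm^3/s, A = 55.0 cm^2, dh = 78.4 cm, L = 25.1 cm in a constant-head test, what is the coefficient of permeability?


Compute hydraulic gradient:
i = dh / L = 78.4 / 25.1 = 3.12351
Then apply Darcy's law:
k = Q / (A * i)
k = 2.5205 / (55.0 * 3.12351)
k = 2.5205 / 171.793
k = 0.014672 cm/s


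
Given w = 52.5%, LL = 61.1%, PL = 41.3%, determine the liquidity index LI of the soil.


First compute the plasticity index:
PI = LL - PL = 61.1 - 41.3 = 19.8
Then compute the liquidity index:
LI = (w - PL) / PI
LI = (52.5 - 41.3) / 19.8
LI = 0.566


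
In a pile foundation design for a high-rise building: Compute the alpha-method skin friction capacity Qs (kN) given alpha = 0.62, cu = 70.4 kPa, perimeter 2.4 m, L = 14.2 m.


Using Qs = alpha * cu * perimeter * L
Qs = 0.62 * 70.4 * 2.4 * 14.2
Qs = 1487.52 kN


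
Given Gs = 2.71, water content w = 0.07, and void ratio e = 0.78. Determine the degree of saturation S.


Result: 0.2432

Derivation:
Using S = Gs * w / e
S = 2.71 * 0.07 / 0.78
S = 0.2432


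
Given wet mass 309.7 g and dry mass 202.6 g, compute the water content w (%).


Using w = (m_wet - m_dry) / m_dry * 100
m_wet - m_dry = 309.7 - 202.6 = 107.1 g
w = 107.1 / 202.6 * 100
w = 52.86 %


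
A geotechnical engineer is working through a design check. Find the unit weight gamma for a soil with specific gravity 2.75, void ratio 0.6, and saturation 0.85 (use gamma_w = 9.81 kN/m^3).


Using gamma = gamma_w * (Gs + S*e) / (1 + e)
Numerator: Gs + S*e = 2.75 + 0.85*0.6 = 3.26
Denominator: 1 + e = 1 + 0.6 = 1.6
gamma = 9.81 * 3.26 / 1.6
gamma = 19.988 kN/m^3


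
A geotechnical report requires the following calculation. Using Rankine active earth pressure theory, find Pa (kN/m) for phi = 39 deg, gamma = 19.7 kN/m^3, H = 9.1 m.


Compute active earth pressure coefficient:
Ka = tan^2(45 - phi/2) = tan^2(25.5) = 0.227506
Compute active force:
Pa = 0.5 * Ka * gamma * H^2
Pa = 0.5 * 0.227506 * 19.7 * 9.1^2
Pa = 185.57 kN/m


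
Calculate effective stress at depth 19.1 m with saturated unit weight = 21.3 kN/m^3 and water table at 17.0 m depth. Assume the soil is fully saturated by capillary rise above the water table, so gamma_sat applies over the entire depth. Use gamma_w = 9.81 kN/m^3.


Total stress = gamma_sat * depth
sigma = 21.3 * 19.1 = 406.83 kPa
Pore water pressure u = gamma_w * (depth - d_wt)
u = 9.81 * (19.1 - 17.0) = 20.601 kPa
Effective stress = sigma - u
sigma' = 406.83 - 20.601 = 386.23 kPa


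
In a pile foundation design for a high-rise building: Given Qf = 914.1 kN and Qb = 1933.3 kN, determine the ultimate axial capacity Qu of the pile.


Using Qu = Qf + Qb
Qu = 914.1 + 1933.3
Qu = 2847.4 kN


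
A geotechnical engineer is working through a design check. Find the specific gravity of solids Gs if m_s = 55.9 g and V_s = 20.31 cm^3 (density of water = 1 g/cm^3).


Using Gs = m_s / (V_s * rho_w)
Since rho_w = 1 g/cm^3:
Gs = 55.9 / 20.31
Gs = 2.752


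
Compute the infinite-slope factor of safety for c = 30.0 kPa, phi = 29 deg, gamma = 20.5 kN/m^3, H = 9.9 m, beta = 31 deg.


Using Fs = c / (gamma*H*sin(beta)*cos(beta)) + tan(phi)/tan(beta)
Cohesion contribution = 30.0 / (20.5*9.9*sin(31)*cos(31))
Cohesion contribution = 0.334832
Friction contribution = tan(29)/tan(31) = 0.922525
Fs = 0.334832 + 0.922525
Fs = 1.257


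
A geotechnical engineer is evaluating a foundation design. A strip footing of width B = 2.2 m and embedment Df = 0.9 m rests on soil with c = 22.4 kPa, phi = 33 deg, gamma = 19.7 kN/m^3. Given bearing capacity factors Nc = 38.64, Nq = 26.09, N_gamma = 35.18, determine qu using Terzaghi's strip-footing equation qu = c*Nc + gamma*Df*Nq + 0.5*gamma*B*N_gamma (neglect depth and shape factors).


Compute qu = c*Nc + gamma*Df*Nq + 0.5*gamma*B*N_gamma
Term 1: 22.4 * 38.64 = 865.536
Term 2: 19.7 * 0.9 * 26.09 = 462.5757
Term 3: 0.5 * 19.7 * 2.2 * 35.18 = 762.3506
qu = 865.536 + 462.5757 + 762.3506
qu = 2090.46 kPa


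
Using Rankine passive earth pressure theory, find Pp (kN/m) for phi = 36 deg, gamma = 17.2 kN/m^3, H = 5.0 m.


Compute passive earth pressure coefficient:
Kp = tan^2(45 + phi/2) = tan^2(63.0) = 3.85184
Compute passive force:
Pp = 0.5 * Kp * gamma * H^2
Pp = 0.5 * 3.85184 * 17.2 * 5.0^2
Pp = 828.15 kN/m


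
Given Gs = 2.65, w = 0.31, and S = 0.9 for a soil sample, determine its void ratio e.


Using the relation e = Gs * w / S
e = 2.65 * 0.31 / 0.9
e = 0.9128


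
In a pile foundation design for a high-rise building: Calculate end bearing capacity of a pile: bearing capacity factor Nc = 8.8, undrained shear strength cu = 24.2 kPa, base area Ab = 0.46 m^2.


Using Qb = Nc * cu * Ab
Qb = 8.8 * 24.2 * 0.46
Qb = 97.96 kN


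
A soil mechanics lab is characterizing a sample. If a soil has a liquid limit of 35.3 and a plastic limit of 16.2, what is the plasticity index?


Using PI = LL - PL
PI = 35.3 - 16.2
PI = 19.1


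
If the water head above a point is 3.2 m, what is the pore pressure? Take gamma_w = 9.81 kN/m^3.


Using u = gamma_w * h_w
u = 9.81 * 3.2
u = 31.39 kPa


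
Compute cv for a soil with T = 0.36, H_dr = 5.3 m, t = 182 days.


Result: 0.05556 m^2/day

Derivation:
Using cv = T * H_dr^2 / t
H_dr^2 = 5.3^2 = 28.09
cv = 0.36 * 28.09 / 182
cv = 0.05556 m^2/day


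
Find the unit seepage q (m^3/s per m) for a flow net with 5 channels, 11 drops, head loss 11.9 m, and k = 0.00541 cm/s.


Convert k to m/s for unit consistency with H:
k = 0.00541 cm/s = 0.00541 / 100 m/s = 5.41e-05 m/s
Using q = k * H * Nf / Nd
Nf / Nd = 5 / 11 = 0.4545
q = 5.41e-05 * 11.9 * 0.4545
q = 0.0002926 m^3/s per m


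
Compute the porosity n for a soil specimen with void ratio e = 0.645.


Using the relation n = e / (1 + e)
n = 0.645 / (1 + 0.645)
n = 0.645 / 1.645
n = 0.3921


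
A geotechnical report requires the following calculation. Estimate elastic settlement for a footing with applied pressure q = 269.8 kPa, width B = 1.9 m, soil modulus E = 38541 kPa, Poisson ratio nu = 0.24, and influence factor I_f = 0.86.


Using Se = q * B * (1 - nu^2) * I_f / E
1 - nu^2 = 1 - 0.24^2 = 0.9424
Se = 269.8 * 1.9 * 0.9424 * 0.86 / 38541
Se = 0.010780 m
Convert to mm: Se = 0.010780 * 1000 = 10.78 mm


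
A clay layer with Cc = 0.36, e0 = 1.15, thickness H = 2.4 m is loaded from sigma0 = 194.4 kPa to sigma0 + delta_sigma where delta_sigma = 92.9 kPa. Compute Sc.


Using Sc = Cc * H / (1 + e0) * log10((sigma0 + delta_sigma) / sigma0)
Stress ratio = (194.4 + 92.9) / 194.4 = 1.47788
log10(1.47788) = 0.169639
Cc * H / (1 + e0) = 0.36 * 2.4 / (1 + 1.15) = 0.40186
Sc = 0.40186 * 0.169639
Sc = 0.0682 m


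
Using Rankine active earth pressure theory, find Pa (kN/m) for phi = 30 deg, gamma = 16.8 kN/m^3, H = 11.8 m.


Compute active earth pressure coefficient:
Ka = tan^2(45 - phi/2) = tan^2(30.0) = 0.333333
Compute active force:
Pa = 0.5 * Ka * gamma * H^2
Pa = 0.5 * 0.333333 * 16.8 * 11.8^2
Pa = 389.87 kN/m


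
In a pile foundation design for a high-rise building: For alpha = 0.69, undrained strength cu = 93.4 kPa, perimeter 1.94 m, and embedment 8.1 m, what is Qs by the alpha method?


Result: 1012.7 kN

Derivation:
Using Qs = alpha * cu * perimeter * L
Qs = 0.69 * 93.4 * 1.94 * 8.1
Qs = 1012.7 kN


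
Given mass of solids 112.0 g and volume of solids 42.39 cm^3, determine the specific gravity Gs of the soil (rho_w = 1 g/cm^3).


Result: 2.642

Derivation:
Using Gs = m_s / (V_s * rho_w)
Since rho_w = 1 g/cm^3:
Gs = 112.0 / 42.39
Gs = 2.642


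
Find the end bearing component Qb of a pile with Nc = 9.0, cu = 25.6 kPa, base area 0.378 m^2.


Using Qb = Nc * cu * Ab
Qb = 9.0 * 25.6 * 0.378
Qb = 87.09 kN


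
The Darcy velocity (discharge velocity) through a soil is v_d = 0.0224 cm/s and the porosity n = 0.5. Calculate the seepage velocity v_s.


Result: 0.0448 cm/s

Derivation:
Using v_s = v_d / n
v_s = 0.0224 / 0.5
v_s = 0.0448 cm/s


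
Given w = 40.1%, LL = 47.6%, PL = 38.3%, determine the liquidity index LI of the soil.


First compute the plasticity index:
PI = LL - PL = 47.6 - 38.3 = 9.3
Then compute the liquidity index:
LI = (w - PL) / PI
LI = (40.1 - 38.3) / 9.3
LI = 0.194


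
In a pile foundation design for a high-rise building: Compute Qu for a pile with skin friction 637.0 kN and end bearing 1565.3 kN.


Using Qu = Qf + Qb
Qu = 637.0 + 1565.3
Qu = 2202.3 kN


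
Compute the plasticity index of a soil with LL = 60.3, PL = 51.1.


Result: 9.2

Derivation:
Using PI = LL - PL
PI = 60.3 - 51.1
PI = 9.2


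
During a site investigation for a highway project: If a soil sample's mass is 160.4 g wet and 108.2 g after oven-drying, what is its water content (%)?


Result: 48.24 %

Derivation:
Using w = (m_wet - m_dry) / m_dry * 100
m_wet - m_dry = 160.4 - 108.2 = 52.2 g
w = 52.2 / 108.2 * 100
w = 48.24 %


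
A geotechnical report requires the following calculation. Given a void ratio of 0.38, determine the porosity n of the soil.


Using the relation n = e / (1 + e)
n = 0.38 / (1 + 0.38)
n = 0.38 / 1.38
n = 0.2754


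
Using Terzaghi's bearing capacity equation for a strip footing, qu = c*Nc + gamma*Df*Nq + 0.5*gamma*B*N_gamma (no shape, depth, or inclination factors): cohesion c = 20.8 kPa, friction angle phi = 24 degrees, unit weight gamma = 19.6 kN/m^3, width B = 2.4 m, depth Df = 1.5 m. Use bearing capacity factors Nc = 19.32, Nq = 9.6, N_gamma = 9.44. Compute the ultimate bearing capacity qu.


Compute qu = c*Nc + gamma*Df*Nq + 0.5*gamma*B*N_gamma
Term 1: 20.8 * 19.32 = 401.856
Term 2: 19.6 * 1.5 * 9.6 = 282.24
Term 3: 0.5 * 19.6 * 2.4 * 9.44 = 222.0288
qu = 401.856 + 282.24 + 222.0288
qu = 906.12 kPa


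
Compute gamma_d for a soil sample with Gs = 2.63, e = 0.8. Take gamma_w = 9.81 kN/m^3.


Result: 14.333 kN/m^3

Derivation:
Using gamma_d = Gs * gamma_w / (1 + e)
gamma_d = 2.63 * 9.81 / (1 + 0.8)
gamma_d = 2.63 * 9.81 / 1.8
gamma_d = 14.333 kN/m^3


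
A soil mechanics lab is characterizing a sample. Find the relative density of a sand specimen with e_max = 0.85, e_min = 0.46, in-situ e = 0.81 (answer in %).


Using Dr = (e_max - e) / (e_max - e_min) * 100
e_max - e = 0.85 - 0.81 = 0.04
e_max - e_min = 0.85 - 0.46 = 0.39
Dr = 0.04 / 0.39 * 100
Dr = 10.26 %


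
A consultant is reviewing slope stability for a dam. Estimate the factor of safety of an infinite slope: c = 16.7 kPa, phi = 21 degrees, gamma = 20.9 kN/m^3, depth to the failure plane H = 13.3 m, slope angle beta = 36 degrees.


Result: 0.655

Derivation:
Using Fs = c / (gamma*H*sin(beta)*cos(beta)) + tan(phi)/tan(beta)
Cohesion contribution = 16.7 / (20.9*13.3*sin(36)*cos(36))
Cohesion contribution = 0.12634
Friction contribution = tan(21)/tan(36) = 0.528344
Fs = 0.12634 + 0.528344
Fs = 0.655


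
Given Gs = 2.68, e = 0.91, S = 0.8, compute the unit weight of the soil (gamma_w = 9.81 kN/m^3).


Result: 17.504 kN/m^3

Derivation:
Using gamma = gamma_w * (Gs + S*e) / (1 + e)
Numerator: Gs + S*e = 2.68 + 0.8*0.91 = 3.408
Denominator: 1 + e = 1 + 0.91 = 1.91
gamma = 9.81 * 3.408 / 1.91
gamma = 17.504 kN/m^3


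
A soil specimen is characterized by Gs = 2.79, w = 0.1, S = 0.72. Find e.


Result: 0.3875

Derivation:
Using the relation e = Gs * w / S
e = 2.79 * 0.1 / 0.72
e = 0.3875


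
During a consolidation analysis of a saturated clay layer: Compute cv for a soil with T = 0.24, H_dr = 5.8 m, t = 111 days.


Using cv = T * H_dr^2 / t
H_dr^2 = 5.8^2 = 33.64
cv = 0.24 * 33.64 / 111
cv = 0.07274 m^2/day


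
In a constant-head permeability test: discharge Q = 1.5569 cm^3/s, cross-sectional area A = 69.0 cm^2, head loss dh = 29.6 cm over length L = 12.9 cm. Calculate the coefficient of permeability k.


Compute hydraulic gradient:
i = dh / L = 29.6 / 12.9 = 2.29457
Then apply Darcy's law:
k = Q / (A * i)
k = 1.5569 / (69.0 * 2.29457)
k = 1.5569 / 158.326
k = 0.009834 cm/s


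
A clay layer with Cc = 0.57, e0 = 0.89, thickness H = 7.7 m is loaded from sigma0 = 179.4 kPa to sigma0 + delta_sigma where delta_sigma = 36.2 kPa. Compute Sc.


Using Sc = Cc * H / (1 + e0) * log10((sigma0 + delta_sigma) / sigma0)
Stress ratio = (179.4 + 36.2) / 179.4 = 1.20178
log10(1.20178) = 0.0798263
Cc * H / (1 + e0) = 0.57 * 7.7 / (1 + 0.89) = 2.32222
Sc = 2.32222 * 0.0798263
Sc = 0.1854 m


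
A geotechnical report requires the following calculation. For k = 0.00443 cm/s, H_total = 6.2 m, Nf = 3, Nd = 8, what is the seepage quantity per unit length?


Convert k to m/s for unit consistency with H:
k = 0.00443 cm/s = 0.00443 / 100 m/s = 4.43e-05 m/s
Using q = k * H * Nf / Nd
Nf / Nd = 3 / 8 = 0.375
q = 4.43e-05 * 6.2 * 0.375
q = 0.000103 m^3/s per m


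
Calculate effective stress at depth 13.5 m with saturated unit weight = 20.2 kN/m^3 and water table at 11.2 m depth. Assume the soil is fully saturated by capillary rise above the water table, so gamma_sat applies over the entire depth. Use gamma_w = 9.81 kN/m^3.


Total stress = gamma_sat * depth
sigma = 20.2 * 13.5 = 272.7 kPa
Pore water pressure u = gamma_w * (depth - d_wt)
u = 9.81 * (13.5 - 11.2) = 22.563 kPa
Effective stress = sigma - u
sigma' = 272.7 - 22.563 = 250.14 kPa


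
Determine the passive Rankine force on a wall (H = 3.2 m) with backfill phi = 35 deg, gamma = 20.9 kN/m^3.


Compute passive earth pressure coefficient:
Kp = tan^2(45 + phi/2) = tan^2(62.5) = 3.690172
Compute passive force:
Pp = 0.5 * Kp * gamma * H^2
Pp = 0.5 * 3.690172 * 20.9 * 3.2^2
Pp = 394.88 kN/m


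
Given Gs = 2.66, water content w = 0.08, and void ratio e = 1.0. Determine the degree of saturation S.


Using S = Gs * w / e
S = 2.66 * 0.08 / 1.0
S = 0.2128


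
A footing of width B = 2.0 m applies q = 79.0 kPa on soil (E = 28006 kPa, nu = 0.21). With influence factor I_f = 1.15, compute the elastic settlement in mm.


Using Se = q * B * (1 - nu^2) * I_f / E
1 - nu^2 = 1 - 0.21^2 = 0.9559
Se = 79.0 * 2.0 * 0.9559 * 1.15 / 28006
Se = 0.006202 m
Convert to mm: Se = 0.006202 * 1000 = 6.202 mm


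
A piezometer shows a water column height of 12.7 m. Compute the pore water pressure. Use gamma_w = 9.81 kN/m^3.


Result: 124.59 kPa

Derivation:
Using u = gamma_w * h_w
u = 9.81 * 12.7
u = 124.59 kPa


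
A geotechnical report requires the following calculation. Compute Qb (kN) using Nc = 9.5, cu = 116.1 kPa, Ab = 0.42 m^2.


Using Qb = Nc * cu * Ab
Qb = 9.5 * 116.1 * 0.42
Qb = 463.24 kN


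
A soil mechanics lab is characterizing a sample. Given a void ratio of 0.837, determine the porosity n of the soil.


Using the relation n = e / (1 + e)
n = 0.837 / (1 + 0.837)
n = 0.837 / 1.837
n = 0.4556


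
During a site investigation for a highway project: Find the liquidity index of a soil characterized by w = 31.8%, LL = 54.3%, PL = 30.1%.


First compute the plasticity index:
PI = LL - PL = 54.3 - 30.1 = 24.2
Then compute the liquidity index:
LI = (w - PL) / PI
LI = (31.8 - 30.1) / 24.2
LI = 0.07


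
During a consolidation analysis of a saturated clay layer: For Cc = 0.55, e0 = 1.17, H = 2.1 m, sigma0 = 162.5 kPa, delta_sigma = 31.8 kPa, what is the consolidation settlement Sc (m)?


Using Sc = Cc * H / (1 + e0) * log10((sigma0 + delta_sigma) / sigma0)
Stress ratio = (162.5 + 31.8) / 162.5 = 1.19569
log10(1.19569) = 0.0776194
Cc * H / (1 + e0) = 0.55 * 2.1 / (1 + 1.17) = 0.532258
Sc = 0.532258 * 0.0776194
Sc = 0.0413 m


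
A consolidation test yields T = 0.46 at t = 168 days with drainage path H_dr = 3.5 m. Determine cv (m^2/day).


Using cv = T * H_dr^2 / t
H_dr^2 = 3.5^2 = 12.25
cv = 0.46 * 12.25 / 168
cv = 0.03354 m^2/day


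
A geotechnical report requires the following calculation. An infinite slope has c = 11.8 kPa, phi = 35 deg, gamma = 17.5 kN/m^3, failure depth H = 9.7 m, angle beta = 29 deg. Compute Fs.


Using Fs = c / (gamma*H*sin(beta)*cos(beta)) + tan(phi)/tan(beta)
Cohesion contribution = 11.8 / (17.5*9.7*sin(29)*cos(29))
Cohesion contribution = 0.163939
Friction contribution = tan(35)/tan(29) = 1.26321
Fs = 0.163939 + 1.26321
Fs = 1.427


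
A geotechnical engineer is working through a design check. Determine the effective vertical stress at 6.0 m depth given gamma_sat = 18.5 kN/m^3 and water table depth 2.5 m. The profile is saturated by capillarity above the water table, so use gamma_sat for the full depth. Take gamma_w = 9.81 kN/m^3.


Result: 76.67 kPa

Derivation:
Total stress = gamma_sat * depth
sigma = 18.5 * 6.0 = 111.0 kPa
Pore water pressure u = gamma_w * (depth - d_wt)
u = 9.81 * (6.0 - 2.5) = 34.335 kPa
Effective stress = sigma - u
sigma' = 111.0 - 34.335 = 76.67 kPa


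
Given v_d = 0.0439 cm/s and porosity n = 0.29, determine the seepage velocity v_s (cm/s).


Result: 0.15138 cm/s

Derivation:
Using v_s = v_d / n
v_s = 0.0439 / 0.29
v_s = 0.15138 cm/s


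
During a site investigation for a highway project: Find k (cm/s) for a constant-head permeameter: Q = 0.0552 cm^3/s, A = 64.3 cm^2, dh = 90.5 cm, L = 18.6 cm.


Compute hydraulic gradient:
i = dh / L = 90.5 / 18.6 = 4.86559
Then apply Darcy's law:
k = Q / (A * i)
k = 0.0552 / (64.3 * 4.86559)
k = 0.0552 / 312.858
k = 0.000176 cm/s


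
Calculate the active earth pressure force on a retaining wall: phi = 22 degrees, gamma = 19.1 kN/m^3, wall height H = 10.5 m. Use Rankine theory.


Result: 479.02 kN/m

Derivation:
Compute active earth pressure coefficient:
Ka = tan^2(45 - phi/2) = tan^2(34.0) = 0.454962
Compute active force:
Pa = 0.5 * Ka * gamma * H^2
Pa = 0.5 * 0.454962 * 19.1 * 10.5^2
Pa = 479.02 kN/m


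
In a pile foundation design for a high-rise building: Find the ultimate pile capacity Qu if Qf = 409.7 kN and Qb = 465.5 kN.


Result: 875.2 kN

Derivation:
Using Qu = Qf + Qb
Qu = 409.7 + 465.5
Qu = 875.2 kN


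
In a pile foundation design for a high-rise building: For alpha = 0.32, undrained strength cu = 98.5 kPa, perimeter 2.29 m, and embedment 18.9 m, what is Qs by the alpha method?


Using Qs = alpha * cu * perimeter * L
Qs = 0.32 * 98.5 * 2.29 * 18.9
Qs = 1364.22 kN


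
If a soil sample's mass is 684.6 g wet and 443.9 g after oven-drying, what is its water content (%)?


Result: 54.22 %

Derivation:
Using w = (m_wet - m_dry) / m_dry * 100
m_wet - m_dry = 684.6 - 443.9 = 240.7 g
w = 240.7 / 443.9 * 100
w = 54.22 %


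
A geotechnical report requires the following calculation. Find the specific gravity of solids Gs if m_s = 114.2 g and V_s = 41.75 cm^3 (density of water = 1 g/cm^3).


Using Gs = m_s / (V_s * rho_w)
Since rho_w = 1 g/cm^3:
Gs = 114.2 / 41.75
Gs = 2.735


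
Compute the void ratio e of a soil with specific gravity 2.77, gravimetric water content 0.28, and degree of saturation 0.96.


Using the relation e = Gs * w / S
e = 2.77 * 0.28 / 0.96
e = 0.8079


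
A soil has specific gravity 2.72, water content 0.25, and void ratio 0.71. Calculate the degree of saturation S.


Result: 0.9577

Derivation:
Using S = Gs * w / e
S = 2.72 * 0.25 / 0.71
S = 0.9577


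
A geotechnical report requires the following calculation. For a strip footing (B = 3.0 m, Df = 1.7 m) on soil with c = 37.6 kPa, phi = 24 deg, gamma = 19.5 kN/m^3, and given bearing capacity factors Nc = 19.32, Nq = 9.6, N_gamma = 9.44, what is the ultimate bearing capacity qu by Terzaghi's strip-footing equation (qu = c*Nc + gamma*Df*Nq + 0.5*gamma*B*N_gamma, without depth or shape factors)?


Result: 1320.79 kPa

Derivation:
Compute qu = c*Nc + gamma*Df*Nq + 0.5*gamma*B*N_gamma
Term 1: 37.6 * 19.32 = 726.432
Term 2: 19.5 * 1.7 * 9.6 = 318.24
Term 3: 0.5 * 19.5 * 3.0 * 9.44 = 276.12
qu = 726.432 + 318.24 + 276.12
qu = 1320.79 kPa


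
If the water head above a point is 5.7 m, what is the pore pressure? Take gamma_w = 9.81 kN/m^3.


Result: 55.92 kPa

Derivation:
Using u = gamma_w * h_w
u = 9.81 * 5.7
u = 55.92 kPa


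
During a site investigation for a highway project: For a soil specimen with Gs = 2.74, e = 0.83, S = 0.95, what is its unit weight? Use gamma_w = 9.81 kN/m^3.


Using gamma = gamma_w * (Gs + S*e) / (1 + e)
Numerator: Gs + S*e = 2.74 + 0.95*0.83 = 3.5285
Denominator: 1 + e = 1 + 0.83 = 1.83
gamma = 9.81 * 3.5285 / 1.83
gamma = 18.915 kN/m^3


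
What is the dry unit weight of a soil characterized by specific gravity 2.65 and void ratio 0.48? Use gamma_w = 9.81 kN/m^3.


Result: 17.565 kN/m^3

Derivation:
Using gamma_d = Gs * gamma_w / (1 + e)
gamma_d = 2.65 * 9.81 / (1 + 0.48)
gamma_d = 2.65 * 9.81 / 1.48
gamma_d = 17.565 kN/m^3


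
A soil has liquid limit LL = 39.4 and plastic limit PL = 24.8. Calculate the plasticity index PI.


Result: 14.6

Derivation:
Using PI = LL - PL
PI = 39.4 - 24.8
PI = 14.6


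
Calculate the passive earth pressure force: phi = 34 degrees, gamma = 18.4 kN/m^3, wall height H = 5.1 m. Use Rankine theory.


Compute passive earth pressure coefficient:
Kp = tan^2(45 + phi/2) = tan^2(62.0) = 3.537132
Compute passive force:
Pp = 0.5 * Kp * gamma * H^2
Pp = 0.5 * 3.537132 * 18.4 * 5.1^2
Pp = 846.41 kN/m


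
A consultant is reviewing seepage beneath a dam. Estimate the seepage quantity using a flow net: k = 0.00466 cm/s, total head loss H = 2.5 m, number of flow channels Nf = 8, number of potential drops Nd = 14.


Result: 6.657e-05 m^3/s per m

Derivation:
Convert k to m/s for unit consistency with H:
k = 0.00466 cm/s = 0.00466 / 100 m/s = 4.66e-05 m/s
Using q = k * H * Nf / Nd
Nf / Nd = 8 / 14 = 0.5714
q = 4.66e-05 * 2.5 * 0.5714
q = 6.657e-05 m^3/s per m


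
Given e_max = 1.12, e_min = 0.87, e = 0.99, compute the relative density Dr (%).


Using Dr = (e_max - e) / (e_max - e_min) * 100
e_max - e = 1.12 - 0.99 = 0.13
e_max - e_min = 1.12 - 0.87 = 0.25
Dr = 0.13 / 0.25 * 100
Dr = 52.0 %


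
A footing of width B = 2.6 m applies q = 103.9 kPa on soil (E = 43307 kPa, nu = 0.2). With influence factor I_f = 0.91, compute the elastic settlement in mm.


Using Se = q * B * (1 - nu^2) * I_f / E
1 - nu^2 = 1 - 0.2^2 = 0.96
Se = 103.9 * 2.6 * 0.96 * 0.91 / 43307
Se = 0.005449 m
Convert to mm: Se = 0.005449 * 1000 = 5.449 mm


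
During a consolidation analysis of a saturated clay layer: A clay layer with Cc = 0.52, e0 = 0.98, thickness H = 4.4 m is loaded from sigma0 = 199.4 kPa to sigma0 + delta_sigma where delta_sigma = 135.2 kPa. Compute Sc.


Using Sc = Cc * H / (1 + e0) * log10((sigma0 + delta_sigma) / sigma0)
Stress ratio = (199.4 + 135.2) / 199.4 = 1.67803
log10(1.67803) = 0.224801
Cc * H / (1 + e0) = 0.52 * 4.4 / (1 + 0.98) = 1.15556
Sc = 1.15556 * 0.224801
Sc = 0.2598 m


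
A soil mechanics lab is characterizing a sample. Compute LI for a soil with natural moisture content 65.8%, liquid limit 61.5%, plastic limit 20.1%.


Result: 1.104

Derivation:
First compute the plasticity index:
PI = LL - PL = 61.5 - 20.1 = 41.4
Then compute the liquidity index:
LI = (w - PL) / PI
LI = (65.8 - 20.1) / 41.4
LI = 1.104


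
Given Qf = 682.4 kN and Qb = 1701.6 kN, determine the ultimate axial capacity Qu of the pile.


Using Qu = Qf + Qb
Qu = 682.4 + 1701.6
Qu = 2384.0 kN


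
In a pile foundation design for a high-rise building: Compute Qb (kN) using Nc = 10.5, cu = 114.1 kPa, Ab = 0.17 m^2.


Using Qb = Nc * cu * Ab
Qb = 10.5 * 114.1 * 0.17
Qb = 203.67 kN


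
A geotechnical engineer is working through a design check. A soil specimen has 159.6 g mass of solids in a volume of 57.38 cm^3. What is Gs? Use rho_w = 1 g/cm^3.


Result: 2.781

Derivation:
Using Gs = m_s / (V_s * rho_w)
Since rho_w = 1 g/cm^3:
Gs = 159.6 / 57.38
Gs = 2.781


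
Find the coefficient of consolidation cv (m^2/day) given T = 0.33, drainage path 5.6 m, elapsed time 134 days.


Using cv = T * H_dr^2 / t
H_dr^2 = 5.6^2 = 31.36
cv = 0.33 * 31.36 / 134
cv = 0.07723 m^2/day


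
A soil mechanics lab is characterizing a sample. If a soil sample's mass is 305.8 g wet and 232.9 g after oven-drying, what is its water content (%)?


Using w = (m_wet - m_dry) / m_dry * 100
m_wet - m_dry = 305.8 - 232.9 = 72.9 g
w = 72.9 / 232.9 * 100
w = 31.3 %


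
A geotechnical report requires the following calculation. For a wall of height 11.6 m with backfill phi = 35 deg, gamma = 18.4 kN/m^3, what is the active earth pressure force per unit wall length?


Compute active earth pressure coefficient:
Ka = tan^2(45 - phi/2) = tan^2(27.5) = 0.27099
Compute active force:
Pa = 0.5 * Ka * gamma * H^2
Pa = 0.5 * 0.27099 * 18.4 * 11.6^2
Pa = 335.47 kN/m


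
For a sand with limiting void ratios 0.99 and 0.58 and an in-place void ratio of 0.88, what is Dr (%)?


Using Dr = (e_max - e) / (e_max - e_min) * 100
e_max - e = 0.99 - 0.88 = 0.11
e_max - e_min = 0.99 - 0.58 = 0.41
Dr = 0.11 / 0.41 * 100
Dr = 26.83 %


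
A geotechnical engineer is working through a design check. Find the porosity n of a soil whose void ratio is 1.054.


Using the relation n = e / (1 + e)
n = 1.054 / (1 + 1.054)
n = 1.054 / 2.054
n = 0.5131


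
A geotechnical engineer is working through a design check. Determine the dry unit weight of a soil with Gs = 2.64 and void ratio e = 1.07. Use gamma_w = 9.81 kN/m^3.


Using gamma_d = Gs * gamma_w / (1 + e)
gamma_d = 2.64 * 9.81 / (1 + 1.07)
gamma_d = 2.64 * 9.81 / 2.07
gamma_d = 12.511 kN/m^3


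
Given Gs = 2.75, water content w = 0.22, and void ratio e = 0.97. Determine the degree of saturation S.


Using S = Gs * w / e
S = 2.75 * 0.22 / 0.97
S = 0.6237


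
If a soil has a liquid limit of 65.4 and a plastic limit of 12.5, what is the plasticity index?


Result: 52.9

Derivation:
Using PI = LL - PL
PI = 65.4 - 12.5
PI = 52.9


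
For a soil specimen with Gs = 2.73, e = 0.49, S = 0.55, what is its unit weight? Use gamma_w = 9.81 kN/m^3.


Result: 19.748 kN/m^3

Derivation:
Using gamma = gamma_w * (Gs + S*e) / (1 + e)
Numerator: Gs + S*e = 2.73 + 0.55*0.49 = 2.9995
Denominator: 1 + e = 1 + 0.49 = 1.49
gamma = 9.81 * 2.9995 / 1.49
gamma = 19.748 kN/m^3


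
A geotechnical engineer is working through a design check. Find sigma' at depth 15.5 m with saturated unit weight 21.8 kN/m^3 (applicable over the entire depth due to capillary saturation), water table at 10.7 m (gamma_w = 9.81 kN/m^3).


Total stress = gamma_sat * depth
sigma = 21.8 * 15.5 = 337.9 kPa
Pore water pressure u = gamma_w * (depth - d_wt)
u = 9.81 * (15.5 - 10.7) = 47.088 kPa
Effective stress = sigma - u
sigma' = 337.9 - 47.088 = 290.81 kPa


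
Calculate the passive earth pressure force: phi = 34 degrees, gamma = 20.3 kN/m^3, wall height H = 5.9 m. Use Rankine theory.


Compute passive earth pressure coefficient:
Kp = tan^2(45 + phi/2) = tan^2(62.0) = 3.537132
Compute passive force:
Pp = 0.5 * Kp * gamma * H^2
Pp = 0.5 * 3.537132 * 20.3 * 5.9^2
Pp = 1249.74 kN/m


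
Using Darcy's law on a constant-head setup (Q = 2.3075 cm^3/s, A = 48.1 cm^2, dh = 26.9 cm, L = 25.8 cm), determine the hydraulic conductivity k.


Compute hydraulic gradient:
i = dh / L = 26.9 / 25.8 = 1.04264
Then apply Darcy's law:
k = Q / (A * i)
k = 2.3075 / (48.1 * 1.04264)
k = 2.3075 / 50.1508
k = 0.046011 cm/s


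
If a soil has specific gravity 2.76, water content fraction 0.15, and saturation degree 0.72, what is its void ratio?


Using the relation e = Gs * w / S
e = 2.76 * 0.15 / 0.72
e = 0.575


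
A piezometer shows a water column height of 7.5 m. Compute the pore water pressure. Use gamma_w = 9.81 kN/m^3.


Result: 73.58 kPa

Derivation:
Using u = gamma_w * h_w
u = 9.81 * 7.5
u = 73.58 kPa


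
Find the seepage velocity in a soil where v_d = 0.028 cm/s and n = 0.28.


Using v_s = v_d / n
v_s = 0.028 / 0.28
v_s = 0.1 cm/s


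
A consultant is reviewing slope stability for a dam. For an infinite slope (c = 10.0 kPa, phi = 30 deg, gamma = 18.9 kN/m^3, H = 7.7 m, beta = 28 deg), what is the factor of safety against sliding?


Result: 1.252

Derivation:
Using Fs = c / (gamma*H*sin(beta)*cos(beta)) + tan(phi)/tan(beta)
Cohesion contribution = 10.0 / (18.9*7.7*sin(28)*cos(28))
Cohesion contribution = 0.165769
Friction contribution = tan(30)/tan(28) = 1.08584
Fs = 0.165769 + 1.08584
Fs = 1.252


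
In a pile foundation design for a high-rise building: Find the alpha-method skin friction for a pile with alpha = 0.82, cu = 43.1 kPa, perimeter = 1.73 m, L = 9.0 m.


Using Qs = alpha * cu * perimeter * L
Qs = 0.82 * 43.1 * 1.73 * 9.0
Qs = 550.27 kN


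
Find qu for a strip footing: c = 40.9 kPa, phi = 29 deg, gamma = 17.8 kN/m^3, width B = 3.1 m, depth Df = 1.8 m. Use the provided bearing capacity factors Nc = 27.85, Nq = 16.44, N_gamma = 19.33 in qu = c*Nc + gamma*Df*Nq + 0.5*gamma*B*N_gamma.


Compute qu = c*Nc + gamma*Df*Nq + 0.5*gamma*B*N_gamma
Term 1: 40.9 * 27.85 = 1139.065
Term 2: 17.8 * 1.8 * 16.44 = 526.7376
Term 3: 0.5 * 17.8 * 3.1 * 19.33 = 533.3147
qu = 1139.065 + 526.7376 + 533.3147
qu = 2199.12 kPa


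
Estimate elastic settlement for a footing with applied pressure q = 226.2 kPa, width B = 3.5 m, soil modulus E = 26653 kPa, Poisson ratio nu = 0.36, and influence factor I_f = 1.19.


Using Se = q * B * (1 - nu^2) * I_f / E
1 - nu^2 = 1 - 0.36^2 = 0.8704
Se = 226.2 * 3.5 * 0.8704 * 1.19 / 26653
Se = 0.030767 m
Convert to mm: Se = 0.030767 * 1000 = 30.767 mm


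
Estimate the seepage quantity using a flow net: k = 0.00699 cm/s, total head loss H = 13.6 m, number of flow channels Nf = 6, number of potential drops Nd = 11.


Result: 0.0005185 m^3/s per m

Derivation:
Convert k to m/s for unit consistency with H:
k = 0.00699 cm/s = 0.00699 / 100 m/s = 6.99e-05 m/s
Using q = k * H * Nf / Nd
Nf / Nd = 6 / 11 = 0.5455
q = 6.99e-05 * 13.6 * 0.5455
q = 0.0005185 m^3/s per m


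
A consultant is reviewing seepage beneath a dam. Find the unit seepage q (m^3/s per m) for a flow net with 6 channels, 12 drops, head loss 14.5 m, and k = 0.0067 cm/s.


Convert k to m/s for unit consistency with H:
k = 0.0067 cm/s = 0.0067 / 100 m/s = 6.7e-05 m/s
Using q = k * H * Nf / Nd
Nf / Nd = 6 / 12 = 0.5
q = 6.7e-05 * 14.5 * 0.5
q = 0.0004858 m^3/s per m


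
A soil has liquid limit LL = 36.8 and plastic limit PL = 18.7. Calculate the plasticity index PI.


Result: 18.1

Derivation:
Using PI = LL - PL
PI = 36.8 - 18.7
PI = 18.1


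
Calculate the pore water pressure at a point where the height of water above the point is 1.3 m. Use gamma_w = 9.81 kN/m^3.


Using u = gamma_w * h_w
u = 9.81 * 1.3
u = 12.75 kPa
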